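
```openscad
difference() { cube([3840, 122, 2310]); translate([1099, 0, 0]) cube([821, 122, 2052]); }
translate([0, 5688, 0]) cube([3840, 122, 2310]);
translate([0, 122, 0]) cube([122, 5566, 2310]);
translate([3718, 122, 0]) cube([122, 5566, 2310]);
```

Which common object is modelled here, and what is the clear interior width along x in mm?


A single room. The interior width is 3596 mm.

Four walls enclosing a rectangle with a door in the front wall — a room. Outside width 3840 minus two 122 mm walls gives 3596 mm.


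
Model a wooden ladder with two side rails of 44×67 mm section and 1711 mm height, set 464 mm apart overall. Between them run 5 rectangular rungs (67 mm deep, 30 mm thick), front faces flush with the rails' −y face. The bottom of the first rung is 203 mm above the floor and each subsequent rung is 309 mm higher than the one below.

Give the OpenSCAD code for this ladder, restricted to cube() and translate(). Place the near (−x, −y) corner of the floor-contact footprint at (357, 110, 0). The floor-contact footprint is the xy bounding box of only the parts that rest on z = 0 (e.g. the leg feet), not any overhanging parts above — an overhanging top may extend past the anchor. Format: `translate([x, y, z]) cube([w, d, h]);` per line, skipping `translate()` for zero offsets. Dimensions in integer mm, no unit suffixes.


translate([357, 110, 0]) cube([44, 67, 1711]);
translate([777, 110, 0]) cube([44, 67, 1711]);
translate([401, 110, 203]) cube([376, 67, 30]);
translate([401, 110, 512]) cube([376, 67, 30]);
translate([401, 110, 821]) cube([376, 67, 30]);
translate([401, 110, 1130]) cube([376, 67, 30]);
translate([401, 110, 1439]) cube([376, 67, 30]);


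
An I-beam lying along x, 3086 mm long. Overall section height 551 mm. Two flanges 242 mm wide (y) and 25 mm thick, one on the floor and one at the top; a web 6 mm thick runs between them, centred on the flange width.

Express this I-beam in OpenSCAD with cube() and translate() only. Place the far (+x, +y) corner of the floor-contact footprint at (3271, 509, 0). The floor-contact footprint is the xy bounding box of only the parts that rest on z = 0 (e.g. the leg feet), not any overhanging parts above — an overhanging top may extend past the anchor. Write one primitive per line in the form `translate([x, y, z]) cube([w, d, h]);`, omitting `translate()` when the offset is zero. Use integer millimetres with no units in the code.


translate([185, 267, 0]) cube([3086, 242, 25]);
translate([185, 385, 25]) cube([3086, 6, 501]);
translate([185, 267, 526]) cube([3086, 242, 25]);


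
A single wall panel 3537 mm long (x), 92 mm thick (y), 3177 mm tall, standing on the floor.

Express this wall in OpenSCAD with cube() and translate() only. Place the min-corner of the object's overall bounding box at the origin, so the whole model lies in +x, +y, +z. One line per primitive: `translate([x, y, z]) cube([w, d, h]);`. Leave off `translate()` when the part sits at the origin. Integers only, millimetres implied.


cube([3537, 92, 3177]);


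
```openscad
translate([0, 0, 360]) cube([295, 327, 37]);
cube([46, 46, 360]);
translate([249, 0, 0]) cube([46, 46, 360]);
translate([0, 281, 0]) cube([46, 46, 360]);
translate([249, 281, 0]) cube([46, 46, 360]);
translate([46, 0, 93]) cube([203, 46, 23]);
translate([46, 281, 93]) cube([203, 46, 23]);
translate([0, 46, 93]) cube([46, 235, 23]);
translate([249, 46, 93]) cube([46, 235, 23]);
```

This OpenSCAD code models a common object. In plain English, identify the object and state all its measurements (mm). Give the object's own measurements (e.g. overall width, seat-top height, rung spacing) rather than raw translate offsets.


A simple wooden stool: a rectangular seat 295 mm (x) by 327 mm (y), 37 mm thick, top face at z = 397 mm, on four square legs, each 46×46 mm in cross-section. The legs rest on z = 0, each flush with a corner of the seat. Four stretchers, 46 mm wide and 23 mm tall, connect adjacent legs with their undersides at z = 93 mm, each running between the inner faces of the legs it joins and aligned with the legs' outer faces on the other axis.


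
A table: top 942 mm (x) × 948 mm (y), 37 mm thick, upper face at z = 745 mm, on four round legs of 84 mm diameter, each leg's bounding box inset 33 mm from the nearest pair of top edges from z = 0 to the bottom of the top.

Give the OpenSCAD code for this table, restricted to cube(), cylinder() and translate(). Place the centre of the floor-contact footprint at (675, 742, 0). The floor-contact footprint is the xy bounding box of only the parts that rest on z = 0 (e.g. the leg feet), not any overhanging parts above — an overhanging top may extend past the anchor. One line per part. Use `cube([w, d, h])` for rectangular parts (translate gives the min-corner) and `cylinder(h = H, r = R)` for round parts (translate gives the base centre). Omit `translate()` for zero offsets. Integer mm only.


translate([204, 268, 708]) cube([942, 948, 37]);
translate([279, 343, 0]) cylinder(h = 708, r = 42);
translate([1071, 343, 0]) cylinder(h = 708, r = 42);
translate([279, 1141, 0]) cylinder(h = 708, r = 42);
translate([1071, 1141, 0]) cylinder(h = 708, r = 42);


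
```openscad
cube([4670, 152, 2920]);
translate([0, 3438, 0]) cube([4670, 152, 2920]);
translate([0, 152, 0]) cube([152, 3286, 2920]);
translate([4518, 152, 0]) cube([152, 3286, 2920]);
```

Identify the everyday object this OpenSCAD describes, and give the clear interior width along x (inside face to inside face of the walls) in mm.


A house (or room) frame. The interior width is 4366 mm.

Four 2920 mm walls enclosing a rectangle with no floor or roof — a room or house frame. Outside width is 4670 mm and wall thickness is 152 mm, so the interior width is 4670 − 2 × 152 = 4366 mm.


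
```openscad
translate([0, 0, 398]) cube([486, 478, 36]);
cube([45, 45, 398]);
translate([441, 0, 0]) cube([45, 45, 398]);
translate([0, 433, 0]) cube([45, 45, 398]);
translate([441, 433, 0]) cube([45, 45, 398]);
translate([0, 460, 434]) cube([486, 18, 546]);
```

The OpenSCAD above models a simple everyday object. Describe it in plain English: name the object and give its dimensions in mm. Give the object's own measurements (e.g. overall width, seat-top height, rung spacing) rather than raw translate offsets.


A chair. The seat is a 486×478×36 mm slab with its top at z = 434 mm, on four 45×45 mm corner legs (flush with the seat edges, standing on z = 0). A flat backrest 18 mm thick, 546 mm tall, spans the full seat width and rises from the seat top along its +y edge, rear face flush with the rear of the seat.


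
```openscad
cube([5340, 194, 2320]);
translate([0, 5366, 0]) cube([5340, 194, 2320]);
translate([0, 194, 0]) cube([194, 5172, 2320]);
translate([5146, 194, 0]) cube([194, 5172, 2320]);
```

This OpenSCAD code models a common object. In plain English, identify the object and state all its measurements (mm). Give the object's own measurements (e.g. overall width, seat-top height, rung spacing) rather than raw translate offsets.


The wall frame of a small rectangular building: four walls, each 2320 mm tall and 194 mm thick, enclosing a footprint 5340 mm (x) by 5560 mm (y) outside-to-outside, with no floor or roof. The front and back walls (the −y and +y sides) span the full width; the two side walls fit between them.


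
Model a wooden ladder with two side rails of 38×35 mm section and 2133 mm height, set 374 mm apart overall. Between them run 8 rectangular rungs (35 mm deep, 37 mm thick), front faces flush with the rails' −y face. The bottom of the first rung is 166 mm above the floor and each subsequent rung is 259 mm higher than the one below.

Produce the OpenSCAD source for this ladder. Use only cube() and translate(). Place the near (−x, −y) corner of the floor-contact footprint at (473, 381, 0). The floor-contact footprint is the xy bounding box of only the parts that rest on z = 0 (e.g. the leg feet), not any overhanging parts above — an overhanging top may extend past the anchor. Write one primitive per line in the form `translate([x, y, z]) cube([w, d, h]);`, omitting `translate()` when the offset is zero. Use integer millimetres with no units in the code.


// rung span = 374 - 2*38 = 298
// rung[k] z = 166 + k*259
translate([473, 381, 0]) cube([38, 35, 2133]);
translate([809, 381, 0]) cube([38, 35, 2133]);
translate([511, 381, 166]) cube([298, 35, 37]);
translate([511, 381, 425]) cube([298, 35, 37]);
translate([511, 381, 684]) cube([298, 35, 37]);
translate([511, 381, 943]) cube([298, 35, 37]);
translate([511, 381, 1202]) cube([298, 35, 37]);
translate([511, 381, 1461]) cube([298, 35, 37]);
translate([511, 381, 1720]) cube([298, 35, 37]);
translate([511, 381, 1979]) cube([298, 35, 37]);


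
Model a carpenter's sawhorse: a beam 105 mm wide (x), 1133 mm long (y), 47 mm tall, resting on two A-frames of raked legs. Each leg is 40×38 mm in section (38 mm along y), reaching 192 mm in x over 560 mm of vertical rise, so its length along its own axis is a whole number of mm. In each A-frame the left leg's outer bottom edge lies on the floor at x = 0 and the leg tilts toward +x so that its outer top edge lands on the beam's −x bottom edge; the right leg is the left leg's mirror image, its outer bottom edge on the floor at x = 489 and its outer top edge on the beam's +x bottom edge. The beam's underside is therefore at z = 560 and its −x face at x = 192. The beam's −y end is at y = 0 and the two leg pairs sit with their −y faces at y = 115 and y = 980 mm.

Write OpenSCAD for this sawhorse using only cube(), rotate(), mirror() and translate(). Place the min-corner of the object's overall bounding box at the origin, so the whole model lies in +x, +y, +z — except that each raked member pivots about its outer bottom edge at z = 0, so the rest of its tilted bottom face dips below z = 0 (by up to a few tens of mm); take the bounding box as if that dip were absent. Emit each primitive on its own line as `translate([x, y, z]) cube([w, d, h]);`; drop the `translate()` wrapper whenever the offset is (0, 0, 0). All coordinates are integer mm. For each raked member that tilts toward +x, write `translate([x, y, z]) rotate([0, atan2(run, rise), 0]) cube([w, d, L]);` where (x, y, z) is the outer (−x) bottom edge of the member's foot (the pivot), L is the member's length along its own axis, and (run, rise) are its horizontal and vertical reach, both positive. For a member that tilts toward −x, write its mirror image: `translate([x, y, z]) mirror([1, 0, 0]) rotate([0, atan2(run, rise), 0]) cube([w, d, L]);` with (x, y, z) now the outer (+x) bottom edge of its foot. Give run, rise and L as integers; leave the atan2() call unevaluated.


translate([192, 0, 560]) cube([105, 1133, 47]);
translate([0, 115, 0]) rotate([0, atan2(192, 560), 0]) cube([40, 38, 592]);
translate([489, 115, 0]) mirror([1, 0, 0]) rotate([0, atan2(192, 560), 0]) cube([40, 38, 592]);
translate([0, 980, 0]) rotate([0, atan2(192, 560), 0]) cube([40, 38, 592]);
translate([489, 980, 0]) mirror([1, 0, 0]) rotate([0, atan2(192, 560), 0]) cube([40, 38, 592]);


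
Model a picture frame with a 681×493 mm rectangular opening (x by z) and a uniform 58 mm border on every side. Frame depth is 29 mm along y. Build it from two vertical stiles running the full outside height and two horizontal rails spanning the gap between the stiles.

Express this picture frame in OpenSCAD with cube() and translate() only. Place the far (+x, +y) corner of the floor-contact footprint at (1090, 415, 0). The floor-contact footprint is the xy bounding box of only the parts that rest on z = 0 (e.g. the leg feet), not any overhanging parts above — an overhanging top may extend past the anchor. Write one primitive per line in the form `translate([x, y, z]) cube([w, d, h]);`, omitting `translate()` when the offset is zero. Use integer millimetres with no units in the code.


translate([293, 386, 0]) cube([58, 29, 609]);
translate([1032, 386, 0]) cube([58, 29, 609]);
translate([351, 386, 0]) cube([681, 29, 58]);
translate([351, 386, 551]) cube([681, 29, 58]);


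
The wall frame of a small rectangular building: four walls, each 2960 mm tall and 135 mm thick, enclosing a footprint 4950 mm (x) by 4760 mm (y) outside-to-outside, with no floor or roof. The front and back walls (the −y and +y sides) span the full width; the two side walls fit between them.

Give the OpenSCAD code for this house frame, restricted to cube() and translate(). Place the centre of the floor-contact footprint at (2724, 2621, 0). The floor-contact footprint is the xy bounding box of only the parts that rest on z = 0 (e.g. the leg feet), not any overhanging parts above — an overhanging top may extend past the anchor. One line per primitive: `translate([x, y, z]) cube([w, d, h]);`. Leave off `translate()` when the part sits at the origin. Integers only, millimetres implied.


translate([249, 241, 0]) cube([4950, 135, 2960]);
translate([249, 4866, 0]) cube([4950, 135, 2960]);
translate([249, 376, 0]) cube([135, 4490, 2960]);
translate([5064, 376, 0]) cube([135, 4490, 2960]);


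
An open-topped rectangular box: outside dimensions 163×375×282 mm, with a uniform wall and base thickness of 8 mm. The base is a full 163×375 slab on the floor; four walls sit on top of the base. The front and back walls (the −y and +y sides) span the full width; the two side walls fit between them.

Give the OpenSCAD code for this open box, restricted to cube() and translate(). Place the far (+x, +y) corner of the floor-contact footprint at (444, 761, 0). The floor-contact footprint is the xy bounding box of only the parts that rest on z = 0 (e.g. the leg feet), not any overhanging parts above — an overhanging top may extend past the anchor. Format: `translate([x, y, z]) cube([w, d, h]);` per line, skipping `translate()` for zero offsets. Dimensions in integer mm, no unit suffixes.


translate([281, 386, 0]) cube([163, 375, 8]);
translate([281, 386, 8]) cube([163, 8, 274]);
translate([281, 753, 8]) cube([163, 8, 274]);
translate([281, 394, 8]) cube([8, 359, 274]);
translate([436, 394, 8]) cube([8, 359, 274]);


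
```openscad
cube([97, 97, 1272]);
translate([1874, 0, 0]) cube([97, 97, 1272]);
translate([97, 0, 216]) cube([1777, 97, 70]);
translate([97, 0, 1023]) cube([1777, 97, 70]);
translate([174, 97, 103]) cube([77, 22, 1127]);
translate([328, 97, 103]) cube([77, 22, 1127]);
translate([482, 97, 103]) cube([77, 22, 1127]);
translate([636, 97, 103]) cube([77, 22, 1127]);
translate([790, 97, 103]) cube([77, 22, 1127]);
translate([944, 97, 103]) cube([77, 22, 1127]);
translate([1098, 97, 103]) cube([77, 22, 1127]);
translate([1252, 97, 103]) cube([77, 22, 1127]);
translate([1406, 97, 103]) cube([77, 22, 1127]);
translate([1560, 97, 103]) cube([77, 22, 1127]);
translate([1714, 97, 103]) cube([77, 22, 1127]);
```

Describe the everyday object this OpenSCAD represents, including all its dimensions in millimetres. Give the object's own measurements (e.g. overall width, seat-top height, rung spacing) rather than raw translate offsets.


A fence section. Two 97×97 mm posts, 1272 mm tall, stand on the floor with a clear span of 1777 mm between their inner faces. Two horizontal rails of 97×70 mm section span the gap between the posts with their undersides at z = 216 mm and z = 1023 mm, flush with the posts' −y face. 11 pickets, each 77 mm wide, 22 mm thick and 1127 mm tall, are fixed to the +y face of the rails with their bottoms at z = 103 mm, spaced across the span with a 77 mm gap after the −x post and between neighbouring pickets, with 83 mm left before the +x post.


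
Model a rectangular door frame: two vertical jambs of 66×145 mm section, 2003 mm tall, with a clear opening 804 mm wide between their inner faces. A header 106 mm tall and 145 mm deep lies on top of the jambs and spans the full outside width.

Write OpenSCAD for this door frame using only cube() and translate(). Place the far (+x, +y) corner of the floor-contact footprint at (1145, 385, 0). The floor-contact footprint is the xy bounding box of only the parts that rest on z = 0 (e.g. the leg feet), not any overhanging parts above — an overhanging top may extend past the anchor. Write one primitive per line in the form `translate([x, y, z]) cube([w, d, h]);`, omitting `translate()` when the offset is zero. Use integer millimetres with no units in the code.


translate([209, 240, 0]) cube([66, 145, 2003]);
translate([1079, 240, 0]) cube([66, 145, 2003]);
translate([209, 240, 2003]) cube([936, 145, 106]);


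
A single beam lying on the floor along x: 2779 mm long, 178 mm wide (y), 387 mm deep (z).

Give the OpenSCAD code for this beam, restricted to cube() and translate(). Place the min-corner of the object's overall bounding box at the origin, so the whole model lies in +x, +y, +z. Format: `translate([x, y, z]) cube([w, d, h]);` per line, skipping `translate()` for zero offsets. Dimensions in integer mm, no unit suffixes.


cube([2779, 178, 387]);


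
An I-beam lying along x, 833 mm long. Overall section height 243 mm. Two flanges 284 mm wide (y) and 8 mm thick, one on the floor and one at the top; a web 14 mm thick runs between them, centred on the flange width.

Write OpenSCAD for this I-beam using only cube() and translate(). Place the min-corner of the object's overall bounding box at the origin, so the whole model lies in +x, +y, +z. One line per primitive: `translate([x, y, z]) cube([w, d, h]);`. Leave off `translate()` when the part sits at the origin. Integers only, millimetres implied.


cube([833, 284, 8]);
translate([0, 135, 8]) cube([833, 14, 227]);
translate([0, 0, 235]) cube([833, 284, 8]);


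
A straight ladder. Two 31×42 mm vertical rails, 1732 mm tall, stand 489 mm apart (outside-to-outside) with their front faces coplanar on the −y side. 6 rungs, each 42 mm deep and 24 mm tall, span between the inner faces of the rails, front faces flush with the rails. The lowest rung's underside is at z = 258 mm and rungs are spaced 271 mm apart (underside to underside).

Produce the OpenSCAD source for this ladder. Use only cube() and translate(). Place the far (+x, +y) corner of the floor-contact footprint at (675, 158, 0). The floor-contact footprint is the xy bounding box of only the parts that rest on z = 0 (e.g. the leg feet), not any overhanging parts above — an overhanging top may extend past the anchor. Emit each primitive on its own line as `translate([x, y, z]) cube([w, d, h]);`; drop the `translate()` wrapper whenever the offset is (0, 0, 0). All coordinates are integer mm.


translate([186, 116, 0]) cube([31, 42, 1732]);
translate([644, 116, 0]) cube([31, 42, 1732]);
translate([217, 116, 258]) cube([427, 42, 24]);
translate([217, 116, 529]) cube([427, 42, 24]);
translate([217, 116, 800]) cube([427, 42, 24]);
translate([217, 116, 1071]) cube([427, 42, 24]);
translate([217, 116, 1342]) cube([427, 42, 24]);
translate([217, 116, 1613]) cube([427, 42, 24]);


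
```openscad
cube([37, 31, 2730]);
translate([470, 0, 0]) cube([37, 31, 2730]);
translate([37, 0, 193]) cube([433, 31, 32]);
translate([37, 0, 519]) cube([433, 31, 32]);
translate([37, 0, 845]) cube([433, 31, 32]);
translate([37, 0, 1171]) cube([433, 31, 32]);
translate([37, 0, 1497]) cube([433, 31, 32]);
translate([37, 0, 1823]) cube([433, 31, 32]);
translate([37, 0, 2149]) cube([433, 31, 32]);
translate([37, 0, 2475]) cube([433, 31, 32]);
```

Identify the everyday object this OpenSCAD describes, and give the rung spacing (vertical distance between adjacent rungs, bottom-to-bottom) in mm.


A ladder. The rung spacing is 326 mm.

Two tall 37×31 posts with 8 short bars between them — a ladder. Adjacent rungs sit at z = 193 and z = 519, so the spacing is 519 − 193 = 326 mm.


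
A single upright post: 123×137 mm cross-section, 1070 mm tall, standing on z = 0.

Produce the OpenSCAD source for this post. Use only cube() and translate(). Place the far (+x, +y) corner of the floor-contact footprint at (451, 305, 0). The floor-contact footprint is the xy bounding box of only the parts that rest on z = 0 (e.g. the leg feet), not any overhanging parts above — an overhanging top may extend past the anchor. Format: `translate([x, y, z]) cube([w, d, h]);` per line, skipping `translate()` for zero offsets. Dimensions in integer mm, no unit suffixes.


translate([328, 168, 0]) cube([123, 137, 1070]);


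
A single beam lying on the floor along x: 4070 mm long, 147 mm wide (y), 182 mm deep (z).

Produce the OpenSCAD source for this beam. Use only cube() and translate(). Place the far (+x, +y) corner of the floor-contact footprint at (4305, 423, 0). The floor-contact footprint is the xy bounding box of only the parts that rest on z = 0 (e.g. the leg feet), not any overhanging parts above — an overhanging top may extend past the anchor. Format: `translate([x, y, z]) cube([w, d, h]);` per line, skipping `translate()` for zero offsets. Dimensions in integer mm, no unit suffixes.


translate([235, 276, 0]) cube([4070, 147, 182]);


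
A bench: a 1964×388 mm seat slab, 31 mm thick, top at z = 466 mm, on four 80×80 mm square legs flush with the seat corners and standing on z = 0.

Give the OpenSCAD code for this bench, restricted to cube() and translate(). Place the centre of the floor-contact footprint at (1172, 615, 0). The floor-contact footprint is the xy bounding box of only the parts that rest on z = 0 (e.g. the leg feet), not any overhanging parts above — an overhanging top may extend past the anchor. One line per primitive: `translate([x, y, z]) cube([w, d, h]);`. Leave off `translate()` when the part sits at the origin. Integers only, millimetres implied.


translate([190, 421, 435]) cube([1964, 388, 31]);
translate([190, 421, 0]) cube([80, 80, 435]);
translate([190, 729, 0]) cube([80, 80, 435]);
translate([2074, 421, 0]) cube([80, 80, 435]);
translate([2074, 729, 0]) cube([80, 80, 435]);


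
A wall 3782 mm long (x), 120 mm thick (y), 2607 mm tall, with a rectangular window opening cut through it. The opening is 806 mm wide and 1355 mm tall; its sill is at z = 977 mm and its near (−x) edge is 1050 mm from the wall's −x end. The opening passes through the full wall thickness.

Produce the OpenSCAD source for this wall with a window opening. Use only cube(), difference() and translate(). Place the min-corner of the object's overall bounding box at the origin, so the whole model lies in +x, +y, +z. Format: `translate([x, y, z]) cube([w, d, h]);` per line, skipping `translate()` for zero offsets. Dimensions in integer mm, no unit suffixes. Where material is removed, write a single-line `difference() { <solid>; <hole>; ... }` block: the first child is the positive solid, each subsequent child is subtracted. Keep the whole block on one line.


difference() { cube([3782, 120, 2607]); translate([1050, 0, 977]) cube([806, 120, 1355]); }


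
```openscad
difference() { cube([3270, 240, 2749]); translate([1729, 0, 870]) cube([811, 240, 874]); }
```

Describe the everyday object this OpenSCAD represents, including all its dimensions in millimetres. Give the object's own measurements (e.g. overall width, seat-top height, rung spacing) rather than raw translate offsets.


A wall 3270 mm long (x), 240 mm thick (y), 2749 mm tall, with a rectangular window opening cut through it. The opening is 811 mm wide and 874 mm tall; its sill is at z = 870 mm and its near (−x) edge is 1729 mm from the wall's −x end. The opening passes through the full wall thickness.


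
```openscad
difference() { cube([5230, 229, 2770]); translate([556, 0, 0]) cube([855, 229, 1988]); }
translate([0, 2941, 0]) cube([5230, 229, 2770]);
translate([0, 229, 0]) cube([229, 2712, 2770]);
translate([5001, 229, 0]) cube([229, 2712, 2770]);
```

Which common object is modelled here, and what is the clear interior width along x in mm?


A single room. The interior width is 4772 mm.

Four walls enclosing a rectangle with a door in the front wall — a room. Outside width 5230 minus two 229 mm walls gives 4772 mm.


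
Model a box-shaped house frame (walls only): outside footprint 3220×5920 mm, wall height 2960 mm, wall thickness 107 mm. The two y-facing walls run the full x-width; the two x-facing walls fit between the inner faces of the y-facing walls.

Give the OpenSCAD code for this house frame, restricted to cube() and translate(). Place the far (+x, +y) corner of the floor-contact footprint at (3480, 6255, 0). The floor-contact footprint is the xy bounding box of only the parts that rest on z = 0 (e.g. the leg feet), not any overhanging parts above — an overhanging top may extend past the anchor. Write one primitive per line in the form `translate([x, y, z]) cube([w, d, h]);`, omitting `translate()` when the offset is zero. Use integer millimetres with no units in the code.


translate([260, 335, 0]) cube([3220, 107, 2960]);
translate([260, 6148, 0]) cube([3220, 107, 2960]);
translate([260, 442, 0]) cube([107, 5706, 2960]);
translate([3373, 442, 0]) cube([107, 5706, 2960]);


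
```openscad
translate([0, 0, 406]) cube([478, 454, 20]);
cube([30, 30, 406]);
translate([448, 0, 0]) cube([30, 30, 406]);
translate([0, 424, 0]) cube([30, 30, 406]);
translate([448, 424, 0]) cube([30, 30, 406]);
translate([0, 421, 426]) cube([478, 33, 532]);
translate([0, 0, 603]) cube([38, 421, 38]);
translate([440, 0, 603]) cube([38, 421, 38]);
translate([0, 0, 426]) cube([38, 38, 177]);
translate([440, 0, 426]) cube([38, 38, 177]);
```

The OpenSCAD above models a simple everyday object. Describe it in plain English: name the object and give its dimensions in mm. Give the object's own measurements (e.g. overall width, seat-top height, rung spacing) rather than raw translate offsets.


A chair. The seat is a 478×454×20 mm slab with its top at z = 426 mm, on four 30×30 mm corner legs (flush with the seat edges, standing on z = 0). A flat backrest 33 mm thick, 532 mm tall, spans the full seat width and rises from the seat top along its +y edge, rear face flush with the rear of the seat. Two armrests of 38×38 mm section run along each side from the seat's front edge to the front of the backrest, top faces 215 mm above the seat top and outer faces flush with the seat's x-edges; a 38×38 mm post under the front of each armrest stands on the seat at the front corner.


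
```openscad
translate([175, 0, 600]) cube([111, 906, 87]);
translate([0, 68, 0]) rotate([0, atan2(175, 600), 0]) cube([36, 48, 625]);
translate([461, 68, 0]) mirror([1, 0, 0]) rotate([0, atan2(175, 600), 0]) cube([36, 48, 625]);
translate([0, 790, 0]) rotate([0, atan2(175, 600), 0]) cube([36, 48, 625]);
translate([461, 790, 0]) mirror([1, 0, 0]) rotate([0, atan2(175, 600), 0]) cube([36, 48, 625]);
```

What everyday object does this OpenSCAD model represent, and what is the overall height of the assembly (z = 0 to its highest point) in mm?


A sawhorse. The overall height is 687 mm.

A beam across two mirrored pairs of raked legs — a sawhorse. The beam's underside is at z = 600 (matching the legs' vertical rise in atan2(175, 600)) and the beam is 87 mm tall, so its top is at 600 + 87 = 687 mm. The raked legs top out at the beam's underside, so that is the highest point.


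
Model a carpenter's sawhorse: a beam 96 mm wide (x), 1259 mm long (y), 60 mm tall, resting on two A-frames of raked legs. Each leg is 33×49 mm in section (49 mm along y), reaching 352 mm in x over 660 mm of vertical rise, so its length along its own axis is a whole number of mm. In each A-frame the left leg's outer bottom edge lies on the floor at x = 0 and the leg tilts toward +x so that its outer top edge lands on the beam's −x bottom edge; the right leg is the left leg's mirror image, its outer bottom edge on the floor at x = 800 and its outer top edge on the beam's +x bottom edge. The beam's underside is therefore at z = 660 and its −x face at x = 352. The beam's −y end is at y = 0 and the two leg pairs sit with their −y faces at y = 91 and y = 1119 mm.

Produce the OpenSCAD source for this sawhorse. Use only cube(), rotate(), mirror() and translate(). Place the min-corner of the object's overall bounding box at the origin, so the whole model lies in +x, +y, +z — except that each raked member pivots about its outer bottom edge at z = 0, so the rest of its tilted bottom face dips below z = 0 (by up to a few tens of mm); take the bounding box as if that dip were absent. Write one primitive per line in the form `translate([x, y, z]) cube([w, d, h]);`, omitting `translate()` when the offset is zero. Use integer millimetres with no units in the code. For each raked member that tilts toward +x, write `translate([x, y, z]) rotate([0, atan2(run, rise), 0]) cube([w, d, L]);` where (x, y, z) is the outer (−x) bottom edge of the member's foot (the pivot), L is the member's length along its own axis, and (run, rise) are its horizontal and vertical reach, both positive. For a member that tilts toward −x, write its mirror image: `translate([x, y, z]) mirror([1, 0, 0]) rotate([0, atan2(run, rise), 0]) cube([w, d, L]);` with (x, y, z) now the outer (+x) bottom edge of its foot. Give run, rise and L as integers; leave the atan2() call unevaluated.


translate([352, 0, 660]) cube([96, 1259, 60]);
translate([0, 91, 0]) rotate([0, atan2(352, 660), 0]) cube([33, 49, 748]);
translate([800, 91, 0]) mirror([1, 0, 0]) rotate([0, atan2(352, 660), 0]) cube([33, 49, 748]);
translate([0, 1119, 0]) rotate([0, atan2(352, 660), 0]) cube([33, 49, 748]);
translate([800, 1119, 0]) mirror([1, 0, 0]) rotate([0, atan2(352, 660), 0]) cube([33, 49, 748]);


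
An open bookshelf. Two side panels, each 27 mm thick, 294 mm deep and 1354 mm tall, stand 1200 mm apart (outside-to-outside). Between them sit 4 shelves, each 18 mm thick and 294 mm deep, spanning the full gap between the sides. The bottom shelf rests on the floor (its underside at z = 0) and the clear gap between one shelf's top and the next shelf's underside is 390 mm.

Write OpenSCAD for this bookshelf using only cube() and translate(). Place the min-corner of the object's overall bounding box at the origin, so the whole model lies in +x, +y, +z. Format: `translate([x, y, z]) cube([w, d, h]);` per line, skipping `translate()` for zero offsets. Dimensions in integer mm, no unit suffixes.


cube([27, 294, 1354]);
translate([1173, 0, 0]) cube([27, 294, 1354]);
translate([27, 0, 0]) cube([1146, 294, 18]);
translate([27, 0, 408]) cube([1146, 294, 18]);
translate([27, 0, 816]) cube([1146, 294, 18]);
translate([27, 0, 1224]) cube([1146, 294, 18]);


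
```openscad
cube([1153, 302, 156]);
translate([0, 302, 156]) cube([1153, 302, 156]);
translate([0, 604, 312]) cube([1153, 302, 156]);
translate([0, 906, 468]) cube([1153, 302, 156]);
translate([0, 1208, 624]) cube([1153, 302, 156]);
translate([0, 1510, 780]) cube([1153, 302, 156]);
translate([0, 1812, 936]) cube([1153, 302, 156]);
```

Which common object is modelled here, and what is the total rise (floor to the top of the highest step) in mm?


A staircase. The total rise is 1092 mm.

7 identical blocks, each offset up and back from the previous — a staircase. Each step is 156 mm tall and there are 7 of them, so the total rise is 7 × 156 = 1092 mm.


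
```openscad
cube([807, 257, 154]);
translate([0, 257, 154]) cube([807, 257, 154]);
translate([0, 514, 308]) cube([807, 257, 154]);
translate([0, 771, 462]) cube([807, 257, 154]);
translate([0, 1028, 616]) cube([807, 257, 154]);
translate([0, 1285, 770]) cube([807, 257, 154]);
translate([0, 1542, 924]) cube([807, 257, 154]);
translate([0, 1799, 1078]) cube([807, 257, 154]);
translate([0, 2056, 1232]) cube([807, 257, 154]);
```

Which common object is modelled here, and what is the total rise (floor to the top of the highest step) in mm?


A staircase. The total rise is 1386 mm.

9 identical blocks, each offset up and back from the previous — a staircase. Each step is 154 mm tall and there are 9 of them, so the total rise is 9 × 154 = 1386 mm.


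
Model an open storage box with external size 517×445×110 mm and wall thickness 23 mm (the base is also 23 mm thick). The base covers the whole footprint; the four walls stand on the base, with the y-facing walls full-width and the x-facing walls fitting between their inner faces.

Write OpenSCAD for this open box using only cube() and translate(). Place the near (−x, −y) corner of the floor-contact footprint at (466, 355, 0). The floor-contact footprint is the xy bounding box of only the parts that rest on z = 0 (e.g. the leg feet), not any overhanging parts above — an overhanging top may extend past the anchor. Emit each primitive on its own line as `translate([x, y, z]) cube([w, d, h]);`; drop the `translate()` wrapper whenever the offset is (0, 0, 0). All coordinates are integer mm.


translate([466, 355, 0]) cube([517, 445, 23]);
translate([466, 355, 23]) cube([517, 23, 87]);
translate([466, 777, 23]) cube([517, 23, 87]);
translate([466, 378, 23]) cube([23, 399, 87]);
translate([960, 378, 23]) cube([23, 399, 87]);


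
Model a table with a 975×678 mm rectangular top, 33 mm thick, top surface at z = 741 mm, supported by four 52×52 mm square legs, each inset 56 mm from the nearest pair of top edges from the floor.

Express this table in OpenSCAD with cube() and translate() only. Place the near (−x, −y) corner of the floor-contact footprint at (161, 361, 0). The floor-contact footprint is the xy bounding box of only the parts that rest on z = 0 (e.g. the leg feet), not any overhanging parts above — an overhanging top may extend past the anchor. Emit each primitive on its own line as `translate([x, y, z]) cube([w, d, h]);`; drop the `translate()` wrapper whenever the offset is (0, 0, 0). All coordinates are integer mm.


translate([105, 305, 708]) cube([975, 678, 33]);
translate([161, 361, 0]) cube([52, 52, 708]);
translate([972, 361, 0]) cube([52, 52, 708]);
translate([161, 875, 0]) cube([52, 52, 708]);
translate([972, 875, 0]) cube([52, 52, 708]);


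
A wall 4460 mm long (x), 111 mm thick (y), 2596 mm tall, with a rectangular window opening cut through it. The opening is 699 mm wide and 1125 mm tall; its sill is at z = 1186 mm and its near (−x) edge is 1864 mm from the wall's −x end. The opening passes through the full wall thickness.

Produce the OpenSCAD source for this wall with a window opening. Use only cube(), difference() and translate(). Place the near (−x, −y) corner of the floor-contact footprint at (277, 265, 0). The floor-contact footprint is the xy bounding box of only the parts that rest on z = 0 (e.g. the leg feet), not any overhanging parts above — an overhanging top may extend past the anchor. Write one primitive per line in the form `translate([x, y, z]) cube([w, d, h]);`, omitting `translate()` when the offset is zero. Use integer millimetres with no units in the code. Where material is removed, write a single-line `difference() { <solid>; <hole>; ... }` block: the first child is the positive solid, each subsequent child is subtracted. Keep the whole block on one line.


difference() { translate([277, 265, 0]) cube([4460, 111, 2596]); translate([2141, 265, 1186]) cube([699, 111, 1125]); }


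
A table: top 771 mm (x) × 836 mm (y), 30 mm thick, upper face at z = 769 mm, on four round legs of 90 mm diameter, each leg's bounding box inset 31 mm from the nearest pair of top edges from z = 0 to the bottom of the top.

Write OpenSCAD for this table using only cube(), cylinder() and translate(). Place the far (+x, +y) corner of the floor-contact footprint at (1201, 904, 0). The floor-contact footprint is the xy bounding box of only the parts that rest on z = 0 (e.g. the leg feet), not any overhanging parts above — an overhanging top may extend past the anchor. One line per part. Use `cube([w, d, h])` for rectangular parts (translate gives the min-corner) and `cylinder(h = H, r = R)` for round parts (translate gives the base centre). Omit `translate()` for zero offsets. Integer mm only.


translate([461, 99, 739]) cube([771, 836, 30]);
translate([537, 175, 0]) cylinder(h = 739, r = 45);
translate([1156, 175, 0]) cylinder(h = 739, r = 45);
translate([537, 859, 0]) cylinder(h = 739, r = 45);
translate([1156, 859, 0]) cylinder(h = 739, r = 45);


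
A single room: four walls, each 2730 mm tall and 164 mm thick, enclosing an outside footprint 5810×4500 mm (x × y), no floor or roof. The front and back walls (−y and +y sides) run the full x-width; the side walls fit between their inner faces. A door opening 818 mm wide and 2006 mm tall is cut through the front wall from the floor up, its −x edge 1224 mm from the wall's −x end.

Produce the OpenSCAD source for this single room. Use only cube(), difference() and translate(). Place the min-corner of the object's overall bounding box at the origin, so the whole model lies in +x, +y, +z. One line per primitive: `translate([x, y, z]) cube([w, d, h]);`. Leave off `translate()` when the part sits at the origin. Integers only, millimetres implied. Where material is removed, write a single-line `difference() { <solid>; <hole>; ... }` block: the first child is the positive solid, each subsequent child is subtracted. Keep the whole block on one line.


difference() { cube([5810, 164, 2730]); translate([1224, 0, 0]) cube([818, 164, 2006]); }
translate([0, 4336, 0]) cube([5810, 164, 2730]);
translate([0, 164, 0]) cube([164, 4172, 2730]);
translate([5646, 164, 0]) cube([164, 4172, 2730]);


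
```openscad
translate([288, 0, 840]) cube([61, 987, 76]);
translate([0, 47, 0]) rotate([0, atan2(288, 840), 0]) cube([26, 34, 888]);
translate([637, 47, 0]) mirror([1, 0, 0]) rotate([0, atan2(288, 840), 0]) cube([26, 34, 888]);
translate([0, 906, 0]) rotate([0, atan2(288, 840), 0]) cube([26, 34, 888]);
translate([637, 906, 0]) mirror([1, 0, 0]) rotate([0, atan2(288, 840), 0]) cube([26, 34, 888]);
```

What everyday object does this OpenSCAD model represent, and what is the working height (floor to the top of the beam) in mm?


A sawhorse. The overall height is 916 mm.

A beam across two mirrored pairs of raked legs — a sawhorse. The beam's underside is at z = 840 (matching the legs' vertical rise in atan2(288, 840)) and the beam is 76 mm tall, so its top is at 840 + 76 = 916 mm. The raked legs top out at the beam's underside, so that is the highest point.


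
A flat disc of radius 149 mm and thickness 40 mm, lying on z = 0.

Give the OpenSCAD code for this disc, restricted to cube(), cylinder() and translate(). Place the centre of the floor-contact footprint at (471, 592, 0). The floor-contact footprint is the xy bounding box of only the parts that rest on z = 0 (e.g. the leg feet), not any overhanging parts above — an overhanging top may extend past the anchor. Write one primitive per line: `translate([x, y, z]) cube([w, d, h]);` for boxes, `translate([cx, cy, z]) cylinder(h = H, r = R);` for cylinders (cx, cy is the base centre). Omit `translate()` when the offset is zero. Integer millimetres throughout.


translate([471, 592, 0]) cylinder(h = 40, r = 149);


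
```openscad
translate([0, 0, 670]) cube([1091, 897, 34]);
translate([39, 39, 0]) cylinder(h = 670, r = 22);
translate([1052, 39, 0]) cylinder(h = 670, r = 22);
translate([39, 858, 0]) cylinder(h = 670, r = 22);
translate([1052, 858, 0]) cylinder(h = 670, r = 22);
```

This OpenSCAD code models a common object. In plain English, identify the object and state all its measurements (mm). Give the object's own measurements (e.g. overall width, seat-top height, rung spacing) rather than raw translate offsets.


A rectangular dining table. The top is 1091×897×34 mm with its upper surface at z = 704 mm. It stands on four round legs of 44 mm diameter, each leg's bounding box inset 17 mm from the nearest pair of top edges, running from the floor to the underside of the top.


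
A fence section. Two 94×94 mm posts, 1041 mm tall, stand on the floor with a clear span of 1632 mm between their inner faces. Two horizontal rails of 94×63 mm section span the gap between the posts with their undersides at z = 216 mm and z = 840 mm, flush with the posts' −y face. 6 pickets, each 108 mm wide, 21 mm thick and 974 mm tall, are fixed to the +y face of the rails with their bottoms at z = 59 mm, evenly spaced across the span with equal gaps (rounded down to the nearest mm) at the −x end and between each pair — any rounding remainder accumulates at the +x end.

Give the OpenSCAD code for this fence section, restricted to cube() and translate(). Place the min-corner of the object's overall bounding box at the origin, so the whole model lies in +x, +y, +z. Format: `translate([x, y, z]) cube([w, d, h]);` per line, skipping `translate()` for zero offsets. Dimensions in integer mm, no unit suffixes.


cube([94, 94, 1041]);
translate([1726, 0, 0]) cube([94, 94, 1041]);
translate([94, 0, 216]) cube([1632, 94, 63]);
translate([94, 0, 840]) cube([1632, 94, 63]);
translate([234, 94, 59]) cube([108, 21, 974]);
translate([482, 94, 59]) cube([108, 21, 974]);
translate([730, 94, 59]) cube([108, 21, 974]);
translate([978, 94, 59]) cube([108, 21, 974]);
translate([1226, 94, 59]) cube([108, 21, 974]);
translate([1474, 94, 59]) cube([108, 21, 974]);
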